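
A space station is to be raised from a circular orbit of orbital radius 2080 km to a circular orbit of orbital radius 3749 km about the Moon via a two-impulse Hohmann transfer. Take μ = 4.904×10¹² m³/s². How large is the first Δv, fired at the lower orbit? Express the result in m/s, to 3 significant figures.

Δv ≈ 206 m/s

r₁ = 2080 km = 2.080×10⁶ m.
r₂ = 3749 km = 3.749×10⁶ m.
Transfer ellipse a_t = (r₁ + r₂)/2 = 2.914×10⁶ m.
At r₁: circular v_c1 = √(μ/r₁) = 1535 m/s; transfer-perilune v_p = √[μ(2/r₁ − 1/a_t)] = 1741 m/s.
Δv₁ = v_p − v_c1 = 206.0 m/s.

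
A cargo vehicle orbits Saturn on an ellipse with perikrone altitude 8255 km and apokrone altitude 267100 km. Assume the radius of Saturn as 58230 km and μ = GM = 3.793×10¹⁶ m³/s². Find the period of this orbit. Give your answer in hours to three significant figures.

r_p = 58230 + 8255 = 66485 km = 6.6485×10⁷ m.
r_a = 58230 + 267100 = 325330 km = 3.2533×10⁸ m.
Semi-major axis a = (r_p + r_a)/2 = (66485 + 3.2533×10⁵)/2 = 1.9591×10⁵ km = 1.959×10⁸ m.
By Kepler's third law T = 2π√(a³/μ) = 2π × 1.408×10⁴ = 8.846×10⁴ s.
= 24.57 hours.

T ≈ 24.6 hours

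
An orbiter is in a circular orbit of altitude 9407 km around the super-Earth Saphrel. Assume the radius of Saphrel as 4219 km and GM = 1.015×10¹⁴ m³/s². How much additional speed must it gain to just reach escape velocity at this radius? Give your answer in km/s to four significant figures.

r = 4219 + 9407 = 13626 km = 1.3626×10⁷ m.
Circular speed v_c = √(μ/r) = 2729 m/s.
Escape speed v_esc = √(2μ/r) = √2 × v_c = 3860 m/s.
Δv = v_esc − v_c = 1131 m/s = 1.131 km/s.

Δv ≈ 1.131 km/s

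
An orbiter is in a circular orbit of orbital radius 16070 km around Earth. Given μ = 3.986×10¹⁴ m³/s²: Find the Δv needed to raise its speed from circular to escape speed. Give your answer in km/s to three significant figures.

Δv ≈ 2.06 km/s

r = 16070 km = 1.607×10⁷ m.
Circular speed v_c = √(μ/r) = 4980 m/s.
Escape speed v_esc = √(2μ/r) = √2 × v_c = 7043 m/s.
Δv = v_esc − v_c = 2063 m/s = 2.063 km/s.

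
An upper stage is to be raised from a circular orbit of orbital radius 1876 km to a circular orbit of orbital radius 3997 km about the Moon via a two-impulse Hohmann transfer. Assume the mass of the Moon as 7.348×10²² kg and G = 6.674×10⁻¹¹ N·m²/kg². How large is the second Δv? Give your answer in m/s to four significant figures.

μ = GM = 6.674×10⁻¹¹ × 7.348×10²² = 4.904×10¹² m³/s².
r₁ = 1876 km = 1.876×10⁶ m.
r₂ = 3997 km = 3.997×10⁶ m.
Transfer ellipse a_t = (r₁ + r₂)/2 = 2.936×10⁶ m.
At r₁: circular v_c1 = √(μ/r₁) = 1617 m/s; transfer-perilune v_p = √[μ(2/r₁ − 1/a_t)] = 1886 m/s.
At r₂: circular v_c2 = √(μ/r₂) = 1108 m/s; transfer-apolune v_a = √[μ(2/r₂ − 1/a_t)] = 885.3 m/s.
Δv₂ = v_c2 − v_a = 222.3 m/s.

Δv ≈ 222.3 m/s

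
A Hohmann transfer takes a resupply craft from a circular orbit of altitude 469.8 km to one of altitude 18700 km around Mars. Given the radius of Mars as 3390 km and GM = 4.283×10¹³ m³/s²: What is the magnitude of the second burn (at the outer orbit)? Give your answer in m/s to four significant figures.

r₁ = 3390 + 469.8 = 3859.8 km = 3.8598×10⁶ m.
r₂ = 3390 + 18700 = 22090 km = 2.2090×10⁷ m.
Transfer ellipse a_t = (r₁ + r₂)/2 = 1.297×10⁷ m.
At r₁: circular v_c1 = √(μ/r₁) = 3331 m/s; transfer-periapsis v_p = √[μ(2/r₁ − 1/a_t)] = 4346 m/s.
At r₂: circular v_c2 = √(μ/r₂) = 1392 m/s; transfer-apoapsis v_a = √[μ(2/r₂ − 1/a_t)] = 759.5 m/s.
Δv₂ = v_c2 − v_a = 633.0 m/s.

Δv ≈ 633.0 m/s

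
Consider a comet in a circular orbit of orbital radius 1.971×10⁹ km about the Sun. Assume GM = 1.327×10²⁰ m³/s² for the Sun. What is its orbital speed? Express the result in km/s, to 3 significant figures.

r = 1.971×10⁹ km = 1.971×10¹² m.
For a circular orbit v = √(μ/r) = √(1.327×10²⁰ / 1.971×10¹²) = √(6.733×10⁷) = 8205 m/s.
That is 8.205 km/s.

v ≈ 8.21 km/s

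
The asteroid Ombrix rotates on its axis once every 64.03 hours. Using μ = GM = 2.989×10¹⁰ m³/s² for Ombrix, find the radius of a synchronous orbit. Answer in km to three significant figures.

r_sync ≈ 3430 km

T = 64.03 hours = 2.305×10⁵ s.
A synchronous orbit has period T, so by Kepler's third law a = (μT²/4π²)^(1/3).
μT²/4π² = 2.989×10¹⁰ × (2.305×10⁵)² / 39.48 = 4.023×10¹⁹ m³.
a = 3.426×10⁶ m = 3426.5 km.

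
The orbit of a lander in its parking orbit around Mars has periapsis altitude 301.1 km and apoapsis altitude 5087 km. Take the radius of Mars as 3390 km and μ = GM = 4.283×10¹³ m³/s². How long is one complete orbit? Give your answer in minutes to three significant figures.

r_p = 3390 + 301.1 = 3691.1 km = 3.6911×10⁶ m.
r_a = 3390 + 5087 = 8477.0 km = 8.4770×10⁶ m.
Semi-major axis a = (r_p + r_a)/2 = (3691.1 + 8477.0)/2 = 6084.1 km = 6.084×10⁶ m.
By Kepler's third law T = 2π√(a³/μ) = 2π × 2.293×10³ = 1.441×10⁴ s.
= 240.1 minutes.

T ≈ 240 minutes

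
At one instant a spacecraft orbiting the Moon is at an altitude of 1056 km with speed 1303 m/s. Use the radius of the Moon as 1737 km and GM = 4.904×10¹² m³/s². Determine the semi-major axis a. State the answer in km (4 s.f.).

a ≈ 2704 km

r = 1737 + 1056 = 2793.0 km = 2.793×10⁶ m.
Vis-viva rearranged: 1/a = 2/r − v²/μ = 7.161×10⁻⁷ − 3.462×10⁻⁷ = 3.699×10⁻⁷ m⁻¹.
a = 2.704×10⁶ m = 2703.7 km.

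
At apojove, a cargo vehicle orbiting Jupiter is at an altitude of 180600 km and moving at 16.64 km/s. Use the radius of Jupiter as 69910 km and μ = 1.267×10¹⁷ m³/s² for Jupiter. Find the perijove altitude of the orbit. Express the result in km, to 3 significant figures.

r_a = 69910 + 180600 = 2.5051×10⁵ km = 2.505×10⁸ m.
Specific energy ε = v²/2 − μ/r = -3.673×10⁸ J/kg, so a = −μ/(2ε) = 1.725×10⁸ m.
The apsides satisfy r_p + r_a = 2a, so the perijove radius is 2a − r_a = 9.442×10⁷ m = 94418 km.
Perijove altitude = 94418 − 69910 = 24508 km.

perijove altitude ≈ 24500 km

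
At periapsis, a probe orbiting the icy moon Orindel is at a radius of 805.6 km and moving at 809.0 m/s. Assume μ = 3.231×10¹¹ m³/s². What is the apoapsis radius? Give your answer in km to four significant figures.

apoapsis radius ≈ 3571 km

r_p = 8.056×10⁵ m.
Specific energy ε = v²/2 − μ/r = -7.383×10⁴ J/kg, so a = −μ/(2ε) = 2.188×10⁶ m.
The apsides satisfy r_p + r_a = 2a, so the apoapsis radius is 2a − r_p = 3.571×10⁶ m = 3570.8 km.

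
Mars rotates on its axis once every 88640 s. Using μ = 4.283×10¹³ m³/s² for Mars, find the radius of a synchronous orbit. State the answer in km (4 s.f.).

r_sync ≈ 20430 km

A synchronous orbit has period T, so by Kepler's third law a = (μT²/4π²)^(1/3).
μT²/4π² = 4.283×10¹³ × (8.864×10⁴)² / 39.48 = 8.524×10²¹ m³.
a = 2.043×10⁷ m = 20428 km.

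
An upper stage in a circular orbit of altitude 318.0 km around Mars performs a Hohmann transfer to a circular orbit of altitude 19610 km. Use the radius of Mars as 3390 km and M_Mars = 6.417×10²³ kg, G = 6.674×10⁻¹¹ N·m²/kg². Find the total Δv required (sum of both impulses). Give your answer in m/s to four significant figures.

Δv_total ≈ 1707 m/s

μ = GM = 6.674×10⁻¹¹ × 6.417×10²³ = 4.283×10¹³ m³/s².
r₁ = 3390 + 318.0 = 3708.0 km = 3.7080×10⁶ m.
r₂ = 3390 + 19610 = 23000 km = 2.3000×10⁷ m.
Transfer ellipse a_t = (r₁ + r₂)/2 = 1.335×10⁷ m.
At r₁: circular v_c1 = √(μ/r₁) = 3399 m/s; transfer-periapsis v_p = √[μ(2/r₁ − 1/a_t)] = 4460 m/s.
Δv₁ = v_p − v_c1 = 1062 m/s.
At r₂: circular v_c2 = √(μ/r₂) = 1365 m/s; transfer-apoapsis v_a = √[μ(2/r₂ − 1/a_t)] = 719.1 m/s.
Δv₂ = v_c2 − v_a = 645.5 m/s.
Total Δv = Δv₁ + Δv₂ = 1707 m/s.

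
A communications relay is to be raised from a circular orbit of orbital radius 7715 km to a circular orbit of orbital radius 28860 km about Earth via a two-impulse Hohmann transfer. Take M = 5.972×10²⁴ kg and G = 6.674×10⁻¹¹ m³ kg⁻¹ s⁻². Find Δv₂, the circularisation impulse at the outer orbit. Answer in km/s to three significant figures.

Δv ≈ 1.30 km/s

μ = GM = 6.674×10⁻¹¹ × 5.972×10²⁴ = 3.986×10¹⁴ m³/s².
r₁ = 7715 km = 7.715×10⁶ m.
r₂ = 28860 km = 2.886×10⁷ m.
Transfer ellipse a_t = (r₁ + r₂)/2 = 1.829×10⁷ m.
At r₁: circular v_c1 = √(μ/r₁) = 7188 m/s; transfer-perigee v_p = √[μ(2/r₁ − 1/a_t)] = 9029 m/s.
At r₂: circular v_c2 = √(μ/r₂) = 3716 m/s; transfer-apogee v_a = √[μ(2/r₂ − 1/a_t)] = 2414 m/s.
Δv₂ = v_c2 − v_a = 1302 m/s.
= 1.302 km/s.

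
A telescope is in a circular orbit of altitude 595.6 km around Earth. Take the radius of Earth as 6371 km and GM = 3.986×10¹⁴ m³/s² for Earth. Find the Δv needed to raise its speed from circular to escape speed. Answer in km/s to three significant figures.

Δv ≈ 3.13 km/s

r = 6371 + 595.6 = 6966.6 km = 6.9666×10⁶ m.
Circular speed v_c = √(μ/r) = 7564 m/s.
Escape speed v_esc = √(2μ/r) = √2 × v_c = 10700 m/s.
Δv = v_esc − v_c = 3133 m/s = 3.133 km/s.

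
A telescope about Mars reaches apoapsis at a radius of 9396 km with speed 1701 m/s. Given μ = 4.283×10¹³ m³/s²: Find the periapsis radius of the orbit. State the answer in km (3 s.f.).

r_a = 9.396×10⁶ m.
Specific energy ε = v²/2 − μ/r = -3.112×10⁶ J/kg, so a = −μ/(2ε) = 6.882×10⁶ m.
The apsides satisfy r_p + r_a = 2a, so the periapsis radius is 2a − r_a = 4.369×10⁶ m = 4368.5 km.

periapsis radius ≈ 4370 km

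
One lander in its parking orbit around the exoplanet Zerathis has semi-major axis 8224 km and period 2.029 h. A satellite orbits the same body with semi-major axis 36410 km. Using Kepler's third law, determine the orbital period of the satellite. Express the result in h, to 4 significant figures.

T₂ ≈ 18.90 h

Kepler's third law: T² ∝ a³, so T₂ = T₁ (a₂/a₁)^(3/2).
a₂/a₁ = 4.427, (a₂/a₁)^(3/2) = 9.316.
T₂ = 2.029 × 9.316 = 18.90 h.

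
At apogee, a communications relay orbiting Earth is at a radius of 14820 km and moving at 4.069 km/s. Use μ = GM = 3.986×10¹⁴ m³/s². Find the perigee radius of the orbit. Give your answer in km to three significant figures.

perigee radius ≈ 6590 km

r_a = 1.482×10⁷ m.
Specific energy ε = v²/2 − μ/r = -1.862×10⁷ J/kg, so a = −μ/(2ε) = 1.070×10⁷ m.
The apsides satisfy r_p + r_a = 2a, so the perigee radius is 2a − r_a = 6.590×10⁶ m = 6589.7 km.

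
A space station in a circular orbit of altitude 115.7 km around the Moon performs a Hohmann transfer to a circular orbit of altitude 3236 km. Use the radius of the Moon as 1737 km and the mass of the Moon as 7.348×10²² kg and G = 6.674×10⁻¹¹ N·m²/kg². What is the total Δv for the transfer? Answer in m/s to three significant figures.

Δv_total ≈ 598 m/s

μ = GM = 6.674×10⁻¹¹ × 7.348×10²² = 4.904×10¹² m³/s².
r₁ = 1737 + 115.7 = 1852.7 km = 1.8527×10⁶ m.
r₂ = 1737 + 3236 = 4973.0 km = 4.9730×10⁶ m.
Transfer ellipse a_t = (r₁ + r₂)/2 = 3.413×10⁶ m.
At r₁: circular v_c1 = √(μ/r₁) = 1627 m/s; transfer-perilune v_p = √[μ(2/r₁ − 1/a_t)] = 1964 m/s.
Δv₁ = v_p − v_c1 = 337.0 m/s.
At r₂: circular v_c2 = √(μ/r₂) = 993.0 m/s; transfer-apolune v_a = √[μ(2/r₂ − 1/a_t)] = 731.7 m/s.
Δv₂ = v_c2 − v_a = 261.4 m/s.
Total Δv = Δv₁ + Δv₂ = 598.4 m/s.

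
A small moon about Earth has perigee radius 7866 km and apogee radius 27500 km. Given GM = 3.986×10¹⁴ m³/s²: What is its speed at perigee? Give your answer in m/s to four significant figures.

v ≈ 8877 m/s

Semi-major axis a = (r_p + r_a)/2 = 17683 km = 1.768×10⁷ m.
Vis-viva: v² = μ(2/r − 1/a) = 3.986×10¹⁴ × (2.543×10⁻⁷ − 5.655×10⁻⁸) = 7.881×10⁷ m²/s².
v = 8877 m/s.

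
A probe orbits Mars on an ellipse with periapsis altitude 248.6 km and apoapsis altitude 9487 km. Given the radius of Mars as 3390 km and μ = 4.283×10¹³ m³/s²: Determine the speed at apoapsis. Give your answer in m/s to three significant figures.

v ≈ 1210 m/s

r_p = 3390 + 248.6 = 3638.6 km = 3.6386×10⁶ m.
r_a = 3390 + 9487 = 12877 km = 1.2877×10⁷ m.
Semi-major axis a = (r_p + r_a)/2 = 8257.8 km = 8.258×10⁶ m.
Vis-viva: v² = μ(2/r − 1/a) = 4.283×10¹³ × (1.553×10⁻⁷ − 1.211×10⁻⁷) = 1.466×10⁶ m²/s².
v = 1211 m/s.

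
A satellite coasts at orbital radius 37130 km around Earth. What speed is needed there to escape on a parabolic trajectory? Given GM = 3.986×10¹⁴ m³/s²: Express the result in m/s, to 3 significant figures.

v_esc ≈ 4630 m/s

r = 37130 km = 3.713×10⁷ m.
Escape speed v_esc = √(2μ/r) = √(2 × 3.986×10¹⁴ / 3.713×10⁷) = √(2.147×10⁷) = 4634 m/s.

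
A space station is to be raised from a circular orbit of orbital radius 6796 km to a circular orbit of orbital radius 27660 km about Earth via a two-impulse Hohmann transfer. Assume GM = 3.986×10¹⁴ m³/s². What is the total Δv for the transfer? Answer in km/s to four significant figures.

Δv_total ≈ 3.457 km/s

r₁ = 6796 km = 6.796×10⁶ m.
r₂ = 27660 km = 2.766×10⁷ m.
Transfer ellipse a_t = (r₁ + r₂)/2 = 1.723×10⁷ m.
At r₁: circular v_c1 = √(μ/r₁) = 7658 m/s; transfer-perigee v_p = √[μ(2/r₁ − 1/a_t)] = 9704 m/s.
Δv₁ = v_p − v_c1 = 2046 m/s.
At r₂: circular v_c2 = √(μ/r₂) = 3796 m/s; transfer-apogee v_a = √[μ(2/r₂ − 1/a_t)] = 2384 m/s.
Δv₂ = v_c2 − v_a = 1412 m/s.
Total Δv = Δv₁ + Δv₂ = 3457 m/s = 3.457 km/s.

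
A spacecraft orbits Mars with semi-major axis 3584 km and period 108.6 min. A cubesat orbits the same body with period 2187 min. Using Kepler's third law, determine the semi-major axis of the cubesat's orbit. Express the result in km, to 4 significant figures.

a₂ ≈ 26530 km

Kepler's third law: a³ ∝ T², so a₂ = a₁ (T₂/T₁)^(2/3).
T₂/T₁ = 20.14, (T₂/T₁)^(2/3) = 7.402.
a₂ = 3584 × 7.402 = 26530 km.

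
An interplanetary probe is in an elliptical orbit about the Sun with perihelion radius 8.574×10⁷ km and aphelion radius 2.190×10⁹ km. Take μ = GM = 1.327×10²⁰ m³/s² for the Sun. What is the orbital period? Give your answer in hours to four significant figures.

Semi-major axis a = (r_p + r_a)/2 = (8.5740×10⁷ + 2.1900×10⁹)/2 = 1.1379×10⁹ km = 1.138×10¹² m.
By Kepler's third law T = 2π√(a³/μ) = 2π × 1.054×10⁸ = 6.620×10⁸ s.
= 1.839×10⁵ hours.

T ≈ 183900 hours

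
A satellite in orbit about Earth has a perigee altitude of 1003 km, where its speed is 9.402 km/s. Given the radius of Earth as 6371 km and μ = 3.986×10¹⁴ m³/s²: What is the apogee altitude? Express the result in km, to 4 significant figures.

r_p = 6371 + 1003 = 7374.0 km = 7.374×10⁶ m.
Specific energy ε = v²/2 − μ/r = -9.856×10⁶ J/kg, so a = −μ/(2ε) = 2.022×10⁷ m.
The apsides satisfy r_p + r_a = 2a, so the apogee radius is 2a − r_p = 3.307×10⁷ m = 33068 km.
Apogee altitude = 33068 − 6371 = 26697 km.

apogee altitude ≈ 26700 km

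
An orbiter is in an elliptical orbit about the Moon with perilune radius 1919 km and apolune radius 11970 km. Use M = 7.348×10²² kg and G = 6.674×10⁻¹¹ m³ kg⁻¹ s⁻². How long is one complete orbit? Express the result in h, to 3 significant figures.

T ≈ 14.4 h

μ = GM = 6.674×10⁻¹¹ × 7.348×10²² = 4.904×10¹² m³/s².
Semi-major axis a = (r_p + r_a)/2 = (1919.0 + 11970)/2 = 6944.5 km = 6.944×10⁶ m.
By Kepler's third law T = 2π√(a³/μ) = 2π × 8.264×10³ = 5.192×10⁴ s.
= 14.42 h.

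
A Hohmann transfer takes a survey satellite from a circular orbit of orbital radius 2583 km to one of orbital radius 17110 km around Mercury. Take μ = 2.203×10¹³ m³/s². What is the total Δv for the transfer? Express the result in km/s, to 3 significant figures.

r₁ = 2583 km = 2.583×10⁶ m.
r₂ = 17110 km = 1.711×10⁷ m.
Transfer ellipse a_t = (r₁ + r₂)/2 = 9.846×10⁶ m.
At r₁: circular v_c1 = √(μ/r₁) = 2920 m/s; transfer-periherm v_p = √[μ(2/r₁ − 1/a_t)] = 3850 m/s.
Δv₁ = v_p − v_c1 = 929.3 m/s.
At r₂: circular v_c2 = √(μ/r₂) = 1135 m/s; transfer-apoherm v_a = √[μ(2/r₂ − 1/a_t)] = 581.2 m/s.
Δv₂ = v_c2 − v_a = 553.5 m/s.
Total Δv = Δv₁ + Δv₂ = 1483 m/s = 1.483 km/s.

Δv_total ≈ 1.48 km/s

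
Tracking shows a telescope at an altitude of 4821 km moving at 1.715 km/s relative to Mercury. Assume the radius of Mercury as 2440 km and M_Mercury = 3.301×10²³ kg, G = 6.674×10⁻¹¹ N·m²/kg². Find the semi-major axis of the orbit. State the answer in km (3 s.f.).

a ≈ 7050 km

μ = GM = 6.674×10⁻¹¹ × 3.301×10²³ = 2.203×10¹³ m³/s².
r = 2440 + 4821 = 7261.0 km = 7.261×10⁶ m.
Vis-viva rearranged: 1/a = 2/r − v²/μ = 2.754×10⁻⁷ − 1.335×10⁻⁷ = 1.419×10⁻⁷ m⁻¹.
a = 7.045×10⁶ m = 7045.3 km.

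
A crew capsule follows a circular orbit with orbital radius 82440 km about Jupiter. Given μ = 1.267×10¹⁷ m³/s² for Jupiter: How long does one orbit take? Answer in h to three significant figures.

r = 82440 km = 8.244×10⁷ m.
Kepler's third law: T = 2π√(r³/μ) = 2π√((8.244×10⁷)³ / 1.267×10¹⁷).
r³/μ = 4.422×10⁶ s², so T = 2π × 2.103×10³ = 1.321×10⁴ s.
Converting: 1.321×10⁴ s ÷ 3600 = 3.670 h.

T ≈ 3.67 h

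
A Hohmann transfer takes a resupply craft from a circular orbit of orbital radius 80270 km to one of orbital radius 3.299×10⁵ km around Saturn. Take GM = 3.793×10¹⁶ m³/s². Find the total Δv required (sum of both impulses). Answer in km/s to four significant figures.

Δv_total ≈ 9.847 km/s

r₁ = 80270 km = 8.027×10⁷ m.
r₂ = 3.299×10⁵ km = 3.299×10⁸ m.
Transfer ellipse a_t = (r₁ + r₂)/2 = 2.051×10⁸ m.
At r₁: circular v_c1 = √(μ/r₁) = 21740 m/s; transfer-perikrone v_p = √[μ(2/r₁ − 1/a_t)] = 27570 m/s.
Δv₁ = v_p − v_c1 = 5832 m/s.
At r₂: circular v_c2 = √(μ/r₂) = 10720 m/s; transfer-apokrone v_a = √[μ(2/r₂ − 1/a_t)] = 6708 m/s.
Δv₂ = v_c2 − v_a = 4014 m/s.
Total Δv = Δv₁ + Δv₂ = 9847 m/s = 9.847 km/s.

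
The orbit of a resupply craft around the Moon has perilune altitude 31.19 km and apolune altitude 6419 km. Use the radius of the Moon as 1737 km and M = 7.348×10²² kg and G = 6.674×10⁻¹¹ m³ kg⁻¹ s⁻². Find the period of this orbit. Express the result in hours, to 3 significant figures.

T ≈ 8.71 hours

μ = GM = 6.674×10⁻¹¹ × 7.348×10²² = 4.904×10¹² m³/s².
r_p = 1737 + 31.19 = 1768.2 km = 1.7682×10⁶ m.
r_a = 1737 + 6419 = 8156.0 km = 8.1560×10⁶ m.
Semi-major axis a = (r_p + r_a)/2 = (1768.2 + 8156.0)/2 = 4962.1 km = 4.962×10⁶ m.
By Kepler's third law T = 2π√(a³/μ) = 2π × 4.991×10³ = 3.136×10⁴ s.
= 8.712 hours.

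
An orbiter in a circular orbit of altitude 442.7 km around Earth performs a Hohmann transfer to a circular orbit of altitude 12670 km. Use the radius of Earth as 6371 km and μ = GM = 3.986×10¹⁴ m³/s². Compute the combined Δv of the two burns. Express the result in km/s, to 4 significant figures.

r₁ = 6371 + 442.7 = 6813.7 km = 6.8137×10⁶ m.
r₂ = 6371 + 12670 = 19041 km = 1.9041×10⁷ m.
Transfer ellipse a_t = (r₁ + r₂)/2 = 1.293×10⁷ m.
At r₁: circular v_c1 = √(μ/r₁) = 7649 m/s; transfer-perigee v_p = √[μ(2/r₁ − 1/a_t)] = 9283 m/s.
Δv₁ = v_p − v_c1 = 1634 m/s.
At r₂: circular v_c2 = √(μ/r₂) = 4575 m/s; transfer-apogee v_a = √[μ(2/r₂ − 1/a_t)] = 3322 m/s.
Δv₂ = v_c2 − v_a = 1254 m/s.
Total Δv = Δv₁ + Δv₂ = 2888 m/s = 2.888 km/s.

Δv_total ≈ 2.888 km/s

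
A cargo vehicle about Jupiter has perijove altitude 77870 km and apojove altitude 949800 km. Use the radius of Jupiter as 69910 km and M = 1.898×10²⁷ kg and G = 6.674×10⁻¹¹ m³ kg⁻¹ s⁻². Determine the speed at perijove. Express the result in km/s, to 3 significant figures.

v ≈ 38.7 km/s

μ = GM = 6.674×10⁻¹¹ × 1.898×10²⁷ = 1.267×10¹⁷ m³/s².
r_p = 69910 + 77870 = 147780 km = 1.4778×10⁸ m.
r_a = 69910 + 949800 = 1019700 km = 1.0197×10⁹ m.
Semi-major axis a = (r_p + r_a)/2 = 5.8374×10⁵ km = 5.837×10⁸ m.
Vis-viva: v² = μ(2/r − 1/a) = 1.267×10¹⁷ × (1.353×10⁻⁸ − 1.713×10⁻⁹) = 1.497×10⁹ m²/s².
v = 38700 m/s = 38.70 km/s.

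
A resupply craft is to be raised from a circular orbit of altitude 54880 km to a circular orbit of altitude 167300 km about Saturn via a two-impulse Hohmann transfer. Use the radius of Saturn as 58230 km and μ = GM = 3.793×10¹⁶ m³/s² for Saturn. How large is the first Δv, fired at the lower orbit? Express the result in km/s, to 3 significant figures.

Δv ≈ 2.82 km/s

r₁ = 58230 + 54880 = 113110 km = 1.1311×10⁸ m.
r₂ = 58230 + 167300 = 225530 km = 2.2553×10⁸ m.
Transfer ellipse a_t = (r₁ + r₂)/2 = 1.693×10⁸ m.
At r₁: circular v_c1 = √(μ/r₁) = 18310 m/s; transfer-perikrone v_p = √[μ(2/r₁ − 1/a_t)] = 21130 m/s.
Δv₁ = v_p − v_c1 = 2822 m/s.
= 2.822 km/s.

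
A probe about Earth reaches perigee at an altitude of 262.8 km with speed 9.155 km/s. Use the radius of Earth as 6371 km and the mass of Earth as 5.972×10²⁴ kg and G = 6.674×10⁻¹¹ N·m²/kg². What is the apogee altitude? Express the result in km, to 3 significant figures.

μ = GM = 6.674×10⁻¹¹ × 5.972×10²⁴ = 3.986×10¹⁴ m³/s².
r_p = 6371 + 262.8 = 6633.8 km = 6.634×10⁶ m.
Specific energy ε = v²/2 − μ/r = -1.817×10⁷ J/kg, so a = −μ/(2ε) = 1.096×10⁷ m.
The apsides satisfy r_p + r_a = 2a, so the apogee radius is 2a − r_p = 1.530×10⁷ m = 15296 km.
Apogee altitude = 15296 − 6371 = 8925.0 km.

apogee altitude ≈ 8920 km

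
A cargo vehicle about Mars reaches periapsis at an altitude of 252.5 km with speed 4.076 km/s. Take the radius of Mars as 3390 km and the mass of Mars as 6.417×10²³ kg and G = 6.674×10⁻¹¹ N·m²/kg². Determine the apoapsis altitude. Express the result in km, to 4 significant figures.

apoapsis altitude ≈ 5379 km

μ = GM = 6.674×10⁻¹¹ × 6.417×10²³ = 4.283×10¹³ m³/s².
r_p = 3390 + 252.5 = 3642.5 km = 3.642×10⁶ m.
Specific energy ε = v²/2 − μ/r = -3.451×10⁶ J/kg, so a = −μ/(2ε) = 6.206×10⁶ m.
The apsides satisfy r_p + r_a = 2a, so the apoapsis radius is 2a − r_p = 8.769×10⁶ m = 8768.6 km.
Apoapsis altitude = 8768.6 − 3390 = 5378.6 km.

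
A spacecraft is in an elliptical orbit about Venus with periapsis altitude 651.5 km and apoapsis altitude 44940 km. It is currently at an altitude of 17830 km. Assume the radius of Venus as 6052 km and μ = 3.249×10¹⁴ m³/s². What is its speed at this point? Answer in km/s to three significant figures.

r_p = 6052 + 651.5 = 6703.5 km = 6.7035×10⁶ m.
r_a = 6052 + 44940 = 50992 km = 5.0992×10⁷ m.
r = 6052 + 17830 = 23882 km = 2.388×10⁷ m.
Semi-major axis a = (r_p + r_a)/2 = 28848 km = 2.885×10⁷ m.
Vis-viva: v² = μ(2/r − 1/a) = 3.249×10¹⁴ × (8.375×10⁻⁸ − 3.466×10⁻⁸) = 1.595×10⁷ m²/s².
v = 3993 m/s = 3.993 km/s.

v ≈ 3.99 km/s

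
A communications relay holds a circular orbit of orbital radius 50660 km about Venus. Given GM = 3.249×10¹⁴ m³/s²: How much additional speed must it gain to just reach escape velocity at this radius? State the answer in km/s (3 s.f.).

r = 50660 km = 5.066×10⁷ m.
Circular speed v_c = √(μ/r) = 2532 m/s.
Escape speed v_esc = √(2μ/r) = √2 × v_c = 3581 m/s.
Δv = v_esc − v_c = 1049 m/s = 1.049 km/s.

Δv ≈ 1.05 km/s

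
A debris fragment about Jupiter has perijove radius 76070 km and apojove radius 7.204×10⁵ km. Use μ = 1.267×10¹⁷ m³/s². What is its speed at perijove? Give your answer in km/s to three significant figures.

v ≈ 54.9 km/s

Semi-major axis a = (r_p + r_a)/2 = 3.9824×10⁵ km = 3.982×10⁸ m.
Vis-viva: v² = μ(2/r − 1/a) = 1.267×10¹⁷ × (2.629×10⁻⁸ − 2.511×10⁻⁹) = 3.013×10⁹ m²/s².
v = 54890 m/s = 54.89 km/s.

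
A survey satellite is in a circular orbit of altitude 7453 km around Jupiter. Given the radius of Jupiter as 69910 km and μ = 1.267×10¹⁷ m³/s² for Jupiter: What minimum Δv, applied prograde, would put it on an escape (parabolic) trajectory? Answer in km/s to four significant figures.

r = 69910 + 7453 = 77363 km = 7.7363×10⁷ m.
Circular speed v_c = √(μ/r) = 40470 m/s.
Escape speed v_esc = √(2μ/r) = √2 × v_c = 57230 m/s.
Δv = v_esc − v_c = 16760 m/s = 16.76 km/s.

Δv ≈ 16.76 km/s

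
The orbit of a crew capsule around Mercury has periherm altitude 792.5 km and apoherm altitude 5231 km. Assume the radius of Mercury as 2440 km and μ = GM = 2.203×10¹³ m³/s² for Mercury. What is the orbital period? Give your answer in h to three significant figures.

r_p = 2440 + 792.5 = 3232.5 km = 3.2325×10⁶ m.
r_a = 2440 + 5231 = 7671.0 km = 7.6710×10⁶ m.
Semi-major axis a = (r_p + r_a)/2 = (3232.5 + 7671.0)/2 = 5451.8 km = 5.452×10⁶ m.
By Kepler's third law T = 2π√(a³/μ) = 2π × 2.712×10³ = 1.704×10⁴ s.
= 4.733 h.

T ≈ 4.73 h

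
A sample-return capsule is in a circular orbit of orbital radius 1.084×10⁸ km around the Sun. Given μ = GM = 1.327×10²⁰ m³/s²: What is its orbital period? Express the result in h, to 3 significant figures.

r = 1.084×10⁸ km = 1.084×10¹¹ m.
Kepler's third law: T = 2π√(r³/μ) = 2π√((1.084×10¹¹)³ / 1.327×10²⁰).
r³/μ = 9.599×10¹² s², so T = 2π × 3.098×10⁶ = 1.947×10⁷ s.
Converting: 1.947×10⁷ s ÷ 3600 = 5407 h.

T ≈ 5410 h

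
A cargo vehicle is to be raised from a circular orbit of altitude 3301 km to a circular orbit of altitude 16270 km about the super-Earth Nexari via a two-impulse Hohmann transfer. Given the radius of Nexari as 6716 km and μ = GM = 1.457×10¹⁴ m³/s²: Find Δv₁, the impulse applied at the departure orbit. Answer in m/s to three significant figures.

r₁ = 6716 + 3301 = 10017 km = 1.0017×10⁷ m.
r₂ = 6716 + 16270 = 22986 km = 2.2986×10⁷ m.
Transfer ellipse a_t = (r₁ + r₂)/2 = 1.650×10⁷ m.
At r₁: circular v_c1 = √(μ/r₁) = 3814 m/s; transfer-periapsis v_p = √[μ(2/r₁ − 1/a_t)] = 4501 m/s.
Δv₁ = v_p − v_c1 = 687.4 m/s.

Δv ≈ 687 m/s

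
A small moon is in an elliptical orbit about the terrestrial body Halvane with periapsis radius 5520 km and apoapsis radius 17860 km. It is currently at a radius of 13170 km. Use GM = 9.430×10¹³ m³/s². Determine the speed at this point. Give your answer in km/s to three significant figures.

v ≈ 2.50 km/s

Semi-major axis a = (r_p + r_a)/2 = 11690 km = 1.169×10⁷ m.
Vis-viva: v² = μ(2/r − 1/a) = 9.430×10¹³ × (1.519×10⁻⁷ − 8.554×10⁻⁸) = 6.254×10⁶ m²/s².
v = 2501 m/s = 2.501 km/s.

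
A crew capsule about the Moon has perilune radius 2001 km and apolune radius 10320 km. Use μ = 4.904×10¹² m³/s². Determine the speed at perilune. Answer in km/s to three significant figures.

Semi-major axis a = (r_p + r_a)/2 = 6160.5 km = 6.160×10⁶ m.
Vis-viva: v² = μ(2/r − 1/a) = 4.904×10¹² × (9.995×10⁻⁷ − 1.623×10⁻⁷) = 4.106×10⁶ m²/s².
v = 2026 m/s = 2.026 km/s.

v ≈ 2.03 km/s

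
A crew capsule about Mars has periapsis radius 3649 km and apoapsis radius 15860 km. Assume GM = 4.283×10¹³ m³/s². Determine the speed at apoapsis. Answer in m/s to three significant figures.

Semi-major axis a = (r_p + r_a)/2 = 9754.5 km = 9.754×10⁶ m.
Vis-viva: v² = μ(2/r − 1/a) = 4.283×10¹³ × (1.261×10⁻⁷ − 1.025×10⁻⁷) = 1.010×10⁶ m²/s².
v = 1005 m/s.

v ≈ 1010 m/s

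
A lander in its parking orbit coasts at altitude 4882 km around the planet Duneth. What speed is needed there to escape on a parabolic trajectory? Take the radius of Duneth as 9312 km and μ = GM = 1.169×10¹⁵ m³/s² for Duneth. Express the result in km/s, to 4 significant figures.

v_esc ≈ 12.83 km/s

r = 9312 + 4882 = 14194 km = 1.4194×10⁷ m.
Escape speed v_esc = √(2μ/r) = √(2 × 1.169×10¹⁵ / 1.419×10⁷) = √(1.647×10⁸) = 12830 m/s.
= 12.83 km/s.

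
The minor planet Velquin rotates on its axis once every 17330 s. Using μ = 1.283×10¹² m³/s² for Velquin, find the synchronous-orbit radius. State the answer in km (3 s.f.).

r_sync ≈ 2140 km

A synchronous orbit has period T, so by Kepler's third law a = (μT²/4π²)^(1/3).
μT²/4π² = 1.283×10¹² × (1.733×10⁴)² / 39.48 = 9.760×10¹⁸ m³.
a = 2.137×10⁶ m = 2137.1 km.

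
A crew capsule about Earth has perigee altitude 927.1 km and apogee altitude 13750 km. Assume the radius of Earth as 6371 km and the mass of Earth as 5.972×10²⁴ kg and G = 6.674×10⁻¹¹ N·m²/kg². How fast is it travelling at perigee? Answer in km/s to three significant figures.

μ = GM = 6.674×10⁻¹¹ × 5.972×10²⁴ = 3.986×10¹⁴ m³/s².
r_p = 6371 + 927.1 = 7298.1 km = 7.2981×10⁶ m.
r_a = 6371 + 13750 = 20121 km = 2.0121×10⁷ m.
Semi-major axis a = (r_p + r_a)/2 = 13710 km = 1.371×10⁷ m.
Vis-viva: v² = μ(2/r − 1/a) = 3.986×10¹⁴ × (2.740×10⁻⁷ − 7.294×10⁻⁸) = 8.015×10⁷ m²/s².
v = 8953 m/s = 8.953 km/s.

v ≈ 8.95 km/s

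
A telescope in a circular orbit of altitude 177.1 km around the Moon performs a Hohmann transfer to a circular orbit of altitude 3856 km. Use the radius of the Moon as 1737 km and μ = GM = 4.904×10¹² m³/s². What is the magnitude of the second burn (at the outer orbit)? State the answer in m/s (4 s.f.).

Δv ≈ 267.7 m/s

r₁ = 1737 + 177.1 = 1914.1 km = 1.9141×10⁶ m.
r₂ = 1737 + 3856 = 5593.0 km = 5.5930×10⁶ m.
Transfer ellipse a_t = (r₁ + r₂)/2 = 3.754×10⁶ m.
At r₁: circular v_c1 = √(μ/r₁) = 1601 m/s; transfer-perilune v_p = √[μ(2/r₁ − 1/a_t)] = 1954 m/s.
At r₂: circular v_c2 = √(μ/r₂) = 936.4 m/s; transfer-apolune v_a = √[μ(2/r₂ − 1/a_t)] = 668.7 m/s.
Δv₂ = v_c2 − v_a = 267.7 m/s.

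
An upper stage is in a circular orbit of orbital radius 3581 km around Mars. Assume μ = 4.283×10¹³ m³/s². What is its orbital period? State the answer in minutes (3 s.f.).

T ≈ 108 minutes

r = 3581 km = 3.581×10⁶ m.
Kepler's third law: T = 2π√(r³/μ) = 2π√((3.581×10⁶)³ / 4.283×10¹³).
r³/μ = 1.072×10⁶ s², so T = 2π × 1.035×10³ = 6.506×10³ s.
Converting: 6.506×10³ s ÷ 60.00 = 108.4 minutes.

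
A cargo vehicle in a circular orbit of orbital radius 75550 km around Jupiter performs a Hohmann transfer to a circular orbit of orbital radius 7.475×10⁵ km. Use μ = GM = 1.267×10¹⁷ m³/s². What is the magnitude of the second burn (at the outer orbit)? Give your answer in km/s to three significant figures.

Δv ≈ 7.44 km/s

r₁ = 75550 km = 7.555×10⁷ m.
r₂ = 7.475×10⁵ km = 7.475×10⁸ m.
Transfer ellipse a_t = (r₁ + r₂)/2 = 4.115×10⁸ m.
At r₁: circular v_c1 = √(μ/r₁) = 40950 m/s; transfer-perijove v_p = √[μ(2/r₁ − 1/a_t)] = 55190 m/s.
At r₂: circular v_c2 = √(μ/r₂) = 13020 m/s; transfer-apojove v_a = √[μ(2/r₂ − 1/a_t)] = 5578 m/s.
Δv₂ = v_c2 − v_a = 7441 m/s.
= 7.441 km/s.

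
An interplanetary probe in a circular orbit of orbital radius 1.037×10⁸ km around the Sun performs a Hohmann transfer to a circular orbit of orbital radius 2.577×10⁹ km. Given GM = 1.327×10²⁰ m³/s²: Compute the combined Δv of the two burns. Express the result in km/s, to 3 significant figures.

r₁ = 1.037×10⁸ km = 1.037×10¹¹ m.
r₂ = 2.577×10⁹ km = 2.577×10¹² m.
Transfer ellipse a_t = (r₁ + r₂)/2 = 1.340×10¹² m.
At r₁: circular v_c1 = √(μ/r₁) = 35770 m/s; transfer-perihelion v_p = √[μ(2/r₁ − 1/a_t)] = 49600 m/s.
Δv₁ = v_p − v_c1 = 13830 m/s.
At r₂: circular v_c2 = √(μ/r₂) = 7176 m/s; transfer-aphelion v_a = √[μ(2/r₂ − 1/a_t)] = 1996 m/s.
Δv₂ = v_c2 − v_a = 5180 m/s.
Total Δv = Δv₁ + Δv₂ = 19010 m/s = 19.01 km/s.

Δv_total ≈ 19.0 km/s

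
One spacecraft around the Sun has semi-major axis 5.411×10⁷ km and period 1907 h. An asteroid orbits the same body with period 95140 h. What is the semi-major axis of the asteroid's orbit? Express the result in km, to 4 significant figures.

a₂ ≈ 7.333×10⁸ km

Kepler's third law: a³ ∝ T², so a₂ = a₁ (T₂/T₁)^(2/3).
T₂/T₁ = 49.89, (T₂/T₁)^(2/3) = 13.55.
a₂ = 5.411×10⁷ × 13.55 = 7.333×10⁸ km.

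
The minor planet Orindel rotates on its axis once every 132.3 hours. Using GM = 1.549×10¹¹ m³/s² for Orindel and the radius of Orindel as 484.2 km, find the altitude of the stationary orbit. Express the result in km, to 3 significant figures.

h_sync ≈ 9130 km

T = 132.3 hours = 4.763×10⁵ s.
A synchronous orbit has period T, so by Kepler's third law a = (μT²/4π²)^(1/3).
μT²/4π² = 1.549×10¹¹ × (4.763×10⁵)² / 39.48 = 8.901×10²⁰ m³.
a = 9.619×10⁶ m = 9619.2 km.
Altitude h = a − R = 9619.2 − 484.2 = 9135.0 km.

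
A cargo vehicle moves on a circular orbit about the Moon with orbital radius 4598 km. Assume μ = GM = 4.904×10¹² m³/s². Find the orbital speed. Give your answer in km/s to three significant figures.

v ≈ 1.03 km/s

r = 4598 km = 4.598×10⁶ m.
For a circular orbit v = √(μ/r) = √(4.904×10¹² / 4.598×10⁶) = √(1.067×10⁶) = 1033 m/s.
That is 1.033 km/s.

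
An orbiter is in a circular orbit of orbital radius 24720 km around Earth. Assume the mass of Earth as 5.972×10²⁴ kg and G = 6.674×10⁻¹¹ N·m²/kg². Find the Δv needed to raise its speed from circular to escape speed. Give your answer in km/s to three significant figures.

μ = GM = 6.674×10⁻¹¹ × 5.972×10²⁴ = 3.986×10¹⁴ m³/s².
r = 24720 km = 2.472×10⁷ m.
Circular speed v_c = √(μ/r) = 4015 m/s.
Escape speed v_esc = √(2μ/r) = √2 × v_c = 5679 m/s.
Δv = v_esc − v_c = 1663 m/s = 1.663 km/s.

Δv ≈ 1.66 km/s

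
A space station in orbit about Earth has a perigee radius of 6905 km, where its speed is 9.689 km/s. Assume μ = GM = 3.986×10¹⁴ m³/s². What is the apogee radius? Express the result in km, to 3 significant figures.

apogee radius ≈ 30000 km

r_p = 6.905×10⁶ m.
Specific energy ε = v²/2 − μ/r = -1.079×10⁷ J/kg, so a = −μ/(2ε) = 1.847×10⁷ m.
The apsides satisfy r_p + r_a = 2a, so the apogee radius is 2a − r_p = 3.004×10⁷ m = 30044 km.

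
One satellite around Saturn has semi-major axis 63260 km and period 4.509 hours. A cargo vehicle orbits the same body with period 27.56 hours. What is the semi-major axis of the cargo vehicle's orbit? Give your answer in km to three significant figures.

Kepler's third law: a³ ∝ T², so a₂ = a₁ (T₂/T₁)^(2/3).
T₂/T₁ = 6.112, (T₂/T₁)^(2/3) = 3.343.
a₂ = 63260 × 3.343 = 2.115×10⁵ km.

a₂ ≈ 2.11×10⁵ km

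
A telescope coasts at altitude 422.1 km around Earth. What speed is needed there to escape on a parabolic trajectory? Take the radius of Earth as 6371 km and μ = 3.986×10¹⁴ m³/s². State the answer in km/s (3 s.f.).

v_esc ≈ 10.8 km/s

r = 6371 + 422.1 = 6793.1 km = 6.7931×10⁶ m.
Escape speed v_esc = √(2μ/r) = √(2 × 3.986×10¹⁴ / 6.793×10⁶) = √(1.174×10⁸) = 10830 m/s.
= 10.83 km/s.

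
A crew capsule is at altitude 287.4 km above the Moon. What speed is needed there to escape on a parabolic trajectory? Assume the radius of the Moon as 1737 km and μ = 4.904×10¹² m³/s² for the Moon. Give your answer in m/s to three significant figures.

v_esc ≈ 2200 m/s

r = 1737 + 287.4 = 2024.4 km = 2.0244×10⁶ m.
Escape speed v_esc = √(2μ/r) = √(2 × 4.904×10¹² / 2.024×10⁶) = √(4.845×10⁶) = 2201 m/s.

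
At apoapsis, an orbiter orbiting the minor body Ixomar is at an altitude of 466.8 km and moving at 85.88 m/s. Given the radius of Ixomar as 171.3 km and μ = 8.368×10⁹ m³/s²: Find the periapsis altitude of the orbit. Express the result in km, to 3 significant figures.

r_a = 171.3 + 466.8 = 638.10 km = 6.381×10⁵ m.
Specific energy ε = v²/2 − μ/r = -9.426×10³ J/kg, so a = −μ/(2ε) = 4.439×10⁵ m.
The apsides satisfy r_p + r_a = 2a, so the periapsis radius is 2a − r_a = 2.496×10⁵ m = 249.63 km.
Periapsis altitude = 249.63 − 171.3 = 78.334 km.

periapsis altitude ≈ 78.3 km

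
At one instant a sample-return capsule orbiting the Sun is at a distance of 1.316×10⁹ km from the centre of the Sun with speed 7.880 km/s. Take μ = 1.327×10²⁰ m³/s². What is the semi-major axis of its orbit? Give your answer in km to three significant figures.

a ≈ 9.51×10⁸ km

r = 1.316×10¹² m.
Specific orbital energy ε = v²/2 − μ/r = (7880)²/2 − 1.327×10²⁰/1.316×10¹² = -6.979×10⁷ J/kg.
Since ε = −μ/(2a), a = −μ/(2ε) = 9.507×10¹¹ m = 9.5073×10⁸ km.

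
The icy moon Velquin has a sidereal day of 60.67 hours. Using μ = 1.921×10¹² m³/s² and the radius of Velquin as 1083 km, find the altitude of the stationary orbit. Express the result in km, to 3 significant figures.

T = 60.67 hours = 2.184×10⁵ s.
A synchronous orbit has period T, so by Kepler's third law a = (μT²/4π²)^(1/3).
μT²/4π² = 1.921×10¹² × (2.184×10⁵)² / 39.48 = 2.321×10²¹ m³.
a = 1.324×10⁷ m = 13241 km.
Altitude h = a − R = 13241 − 1083 = 12158 km.

h_sync ≈ 12200 km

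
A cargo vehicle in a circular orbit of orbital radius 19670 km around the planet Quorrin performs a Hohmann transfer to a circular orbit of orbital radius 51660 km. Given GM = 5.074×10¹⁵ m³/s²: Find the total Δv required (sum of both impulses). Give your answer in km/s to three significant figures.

Δv_total ≈ 5.82 km/s

r₁ = 19670 km = 1.967×10⁷ m.
r₂ = 51660 km = 5.166×10⁷ m.
Transfer ellipse a_t = (r₁ + r₂)/2 = 3.566×10⁷ m.
At r₁: circular v_c1 = √(μ/r₁) = 16060 m/s; transfer-periapsis v_p = √[μ(2/r₁ − 1/a_t)] = 19330 m/s.
Δv₁ = v_p − v_c1 = 3269 m/s.
At r₂: circular v_c2 = √(μ/r₂) = 9911 m/s; transfer-apoapsis v_a = √[μ(2/r₂ − 1/a_t)] = 7360 m/s.
Δv₂ = v_c2 − v_a = 2551 m/s.
Total Δv = Δv₁ + Δv₂ = 5819 m/s = 5.819 km/s.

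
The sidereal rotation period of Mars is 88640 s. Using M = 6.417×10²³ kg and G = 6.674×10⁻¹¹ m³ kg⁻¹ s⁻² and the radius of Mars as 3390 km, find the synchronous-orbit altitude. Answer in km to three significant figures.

μ = GM = 6.674×10⁻¹¹ × 6.417×10²³ = 4.283×10¹³ m³/s².
A synchronous orbit has period T, so by Kepler's third law a = (μT²/4π²)^(1/3).
μT²/4π² = 4.283×10¹³ × (8.864×10⁴)² / 39.48 = 8.524×10²¹ m³.
a = 2.043×10⁷ m = 20427 km.
Altitude h = a − R = 20427 − 3390 = 17037 km.

h_sync ≈ 17000 km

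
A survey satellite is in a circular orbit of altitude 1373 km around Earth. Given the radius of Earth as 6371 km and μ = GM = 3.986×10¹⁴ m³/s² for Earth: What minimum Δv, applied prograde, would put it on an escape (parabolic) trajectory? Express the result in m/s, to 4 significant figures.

r = 6371 + 1373 = 7744.0 km = 7.7440×10⁶ m.
Circular speed v_c = √(μ/r) = 7174 m/s.
Escape speed v_esc = √(2μ/r) = √2 × v_c = 10150 m/s.
Δv = v_esc − v_c = 2972 m/s.

Δv ≈ 2972 m/s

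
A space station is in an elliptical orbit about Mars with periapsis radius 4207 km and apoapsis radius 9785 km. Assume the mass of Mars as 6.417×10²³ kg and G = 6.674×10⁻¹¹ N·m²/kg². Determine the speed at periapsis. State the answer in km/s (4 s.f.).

v ≈ 3.773 km/s

μ = GM = 6.674×10⁻¹¹ × 6.417×10²³ = 4.283×10¹³ m³/s².
Semi-major axis a = (r_p + r_a)/2 = 6996.0 km = 6.996×10⁶ m.
Vis-viva: v² = μ(2/r − 1/a) = 4.283×10¹³ × (4.754×10⁻⁷ − 1.429×10⁻⁷) = 1.424×10⁷ m²/s².
v = 3773 m/s = 3.773 km/s.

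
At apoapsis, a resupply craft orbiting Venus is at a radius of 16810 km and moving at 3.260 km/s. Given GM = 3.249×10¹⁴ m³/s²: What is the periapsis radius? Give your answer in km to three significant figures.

periapsis radius ≈ 6370 km

r_a = 1.681×10⁷ m.
Specific energy ε = v²/2 − μ/r = -1.401×10⁷ J/kg, so a = −μ/(2ε) = 1.159×10⁷ m.
The apsides satisfy r_p + r_a = 2a, so the periapsis radius is 2a − r_a = 6.374×10⁶ m = 6374.0 km.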